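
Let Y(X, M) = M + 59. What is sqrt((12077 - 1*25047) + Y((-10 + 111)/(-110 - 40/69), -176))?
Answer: I*sqrt(13087) ≈ 114.4*I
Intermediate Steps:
Y(X, M) = 59 + M
sqrt((12077 - 1*25047) + Y((-10 + 111)/(-110 - 40/69), -176)) = sqrt((12077 - 1*25047) + (59 - 176)) = sqrt((12077 - 25047) - 117) = sqrt(-12970 - 117) = sqrt(-13087) = I*sqrt(13087)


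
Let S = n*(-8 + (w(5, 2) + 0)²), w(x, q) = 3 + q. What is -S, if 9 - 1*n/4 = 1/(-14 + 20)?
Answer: -1802/3 ≈ -600.67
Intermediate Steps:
n = 106/3 (n = 36 - 4/(-14 + 20) = 36 - 4/6 = 36 - 4*⅙ = 36 - ⅔ = 106/3 ≈ 35.333)
S = 1802/3 (S = 106*(-8 + ((3 + 2) + 0)²)/3 = 106*(-8 + (5 + 0)²)/3 = 106*(-8 + 5²)/3 = 106*(-8 + 25)/3 = (106/3)*17 = 1802/3 ≈ 600.67)
-S = -1*1802/3 = -1802/3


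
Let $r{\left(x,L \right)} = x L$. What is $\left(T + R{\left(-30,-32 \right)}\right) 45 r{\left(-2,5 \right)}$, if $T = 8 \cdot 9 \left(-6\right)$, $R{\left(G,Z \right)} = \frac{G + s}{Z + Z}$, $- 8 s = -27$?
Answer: $\frac{49718475}{256} \approx 1.9421 \cdot 10^{5}$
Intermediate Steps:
$s = \frac{27}{8}$ ($s = \left(- \frac{1}{8}\right) \left(-27\right) = \frac{27}{8} \approx 3.375$)
$r{\left(x,L \right)} = L x$
$R{\left(G,Z \right)} = \frac{\frac{27}{8} + G}{2 Z}$ ($R{\left(G,Z \right)} = \frac{G + \frac{27}{8}}{Z + Z} = \frac{\frac{27}{8} + G}{2 Z}$)
$T = -432$ ($T = 72 \left(-6\right) = -432$)
$\left(T + R{\left(-30,-32 \right)}\right) 45 r{\left(-2,5 \right)} = \left(-432 + \frac{27 + 8 \left(-30\right)}{16 \left(-32\right)}\right) 45 \cdot 5 \left(-2\right) = \left(-432 + \frac{1}{16} \left(- \frac{1}{32}\right) \left(27 - 240\right)\right) 45 \left(-10\right) = \left(-432 + \frac{1}{16} \left(- \frac{1}{32}\right) \left(-213\right)\right) \left(-450\right) = \left(-432 + \frac{213}{512}\right) \left(-450\right) = \left(- \frac{220971}{512}\right) \left(-450\right) = \frac{49718475}{256}$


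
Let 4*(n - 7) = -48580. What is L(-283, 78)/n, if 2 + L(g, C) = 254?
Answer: -6/289 ≈ -0.020761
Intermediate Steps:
n = -12138 (n = 7 + (¼)*(-48580) = 7 - 12145 = -12138)
L(g, C) = 252 (L(g, C) = -2 + 254 = 252)
L(-283, 78)/n = 252/(-12138) = 252*(-1/12138) = -6/289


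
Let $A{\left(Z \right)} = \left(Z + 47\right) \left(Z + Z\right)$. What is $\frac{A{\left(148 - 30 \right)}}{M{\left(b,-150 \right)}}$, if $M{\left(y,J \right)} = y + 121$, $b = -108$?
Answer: $\frac{38940}{13} \approx 2995.4$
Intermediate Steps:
$M{\left(y,J \right)} = 121 + y$
$A{\left(Z \right)} = 2 Z \left(47 + Z\right)$ ($A{\left(Z \right)} = \left(47 + Z\right) 2 Z = 2 Z \left(47 + Z\right)$)
$\frac{A{\left(148 - 30 \right)}}{M{\left(b,-150 \right)}} = \frac{2 \left(148 - 30\right) \left(47 + \left(148 - 30\right)\right)}{121 - 108} = \frac{2 \left(148 - 30\right) \left(47 + \left(148 - 30\right)\right)}{13} = 2 \cdot 118 \left(47 + 118\right) \frac{1}{13} = 2 \cdot 118 \cdot 165 \cdot \frac{1}{13} = 38940 \cdot \frac{1}{13} = \frac{38940}{13}$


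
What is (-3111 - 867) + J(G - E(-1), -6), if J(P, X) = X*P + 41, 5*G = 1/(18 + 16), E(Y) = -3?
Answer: -336178/85 ≈ -3955.0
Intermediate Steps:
G = 1/170 (G = 1/(5*(18 + 16)) = (⅕)/34 = (⅕)*(1/34) = 1/170 ≈ 0.0058824)
J(P, X) = 41 + P*X (J(P, X) = P*X + 41 = 41 + P*X)
(-3111 - 867) + J(G - E(-1), -6) = (-3111 - 867) + (41 + (1/170 - 1*(-3))*(-6)) = -3978 + (41 + (1/170 + 3)*(-6)) = -3978 + (41 + (511/170)*(-6)) = -3978 + (41 - 1533/85) = -3978 + 1952/85 = -336178/85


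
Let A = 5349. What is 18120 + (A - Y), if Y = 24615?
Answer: -1146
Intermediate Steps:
18120 + (A - Y) = 18120 + (5349 - 1*24615) = 18120 + (5349 - 24615) = 18120 - 19266 = -1146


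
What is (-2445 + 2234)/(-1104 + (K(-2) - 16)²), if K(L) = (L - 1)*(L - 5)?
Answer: 211/1079 ≈ 0.19555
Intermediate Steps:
K(L) = (-1 + L)*(-5 + L)
(-2445 + 2234)/(-1104 + (K(-2) - 16)²) = (-2445 + 2234)/(-1104 + ((5 + (-2)² - 6*(-2)) - 16)²) = -211/(-1104 + ((5 + 4 + 12) - 16)²) = -211/(-1104 + (21 - 16)²) = -211/(-1104 + 5²) = -211/(-1104 + 25) = -211/(-1079) = -211*(-1/1079) = 211/1079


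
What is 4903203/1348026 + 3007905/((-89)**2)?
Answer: 1364524138831/3559237982 ≈ 383.38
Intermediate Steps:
4903203/1348026 + 3007905/((-89)**2) = 4903203*(1/1348026) + 3007905/7921 = 1634401/449342 + 3007905*(1/7921) = 1634401/449342 + 3007905/7921 = 1364524138831/3559237982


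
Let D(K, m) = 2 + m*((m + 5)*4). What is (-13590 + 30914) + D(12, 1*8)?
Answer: 17742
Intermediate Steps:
D(K, m) = 2 + m*(20 + 4*m) (D(K, m) = 2 + m*((5 + m)*4) = 2 + m*(20 + 4*m))
(-13590 + 30914) + D(12, 1*8) = (-13590 + 30914) + (2 + 4*(1*8)**2 + 20*(1*8)) = 17324 + (2 + 4*8**2 + 20*8) = 17324 + (2 + 4*64 + 160) = 17324 + (2 + 256 + 160) = 17324 + 418 = 17742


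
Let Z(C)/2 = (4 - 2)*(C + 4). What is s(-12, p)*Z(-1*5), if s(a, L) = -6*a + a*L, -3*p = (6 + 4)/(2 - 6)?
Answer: -248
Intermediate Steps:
Z(C) = 16 + 4*C (Z(C) = 2*((4 - 2)*(C + 4)) = 2*(2*(4 + C)) = 2*(8 + 2*C) = 16 + 4*C)
p = ⅚ (p = -(6 + 4)/(3*(2 - 6)) = -10/(3*(-4)) = -10*(-1)/(3*4) = -⅓*(-5/2) = ⅚ ≈ 0.83333)
s(a, L) = -6*a + L*a
s(-12, p)*Z(-1*5) = (-12*(-6 + ⅚))*(16 + 4*(-1*5)) = (-12*(-31/6))*(16 + 4*(-5)) = 62*(16 - 20) = 62*(-4) = -248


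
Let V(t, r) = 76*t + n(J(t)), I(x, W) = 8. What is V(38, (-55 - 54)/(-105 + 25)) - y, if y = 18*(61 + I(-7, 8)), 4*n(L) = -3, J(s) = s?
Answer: 6581/4 ≈ 1645.3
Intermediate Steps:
n(L) = -¾ (n(L) = (¼)*(-3) = -¾)
y = 1242 (y = 18*(61 + 8) = 18*69 = 1242)
V(t, r) = -¾ + 76*t (V(t, r) = 76*t - ¾ = -¾ + 76*t)
V(38, (-55 - 54)/(-105 + 25)) - y = (-¾ + 76*38) - 1*1242 = (-¾ + 2888) - 1242 = 11549/4 - 1242 = 6581/4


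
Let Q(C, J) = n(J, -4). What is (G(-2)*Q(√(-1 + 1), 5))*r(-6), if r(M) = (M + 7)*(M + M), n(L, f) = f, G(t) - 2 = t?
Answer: 0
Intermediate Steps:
G(t) = 2 + t
Q(C, J) = -4
r(M) = 2*M*(7 + M) (r(M) = (7 + M)*(2*M) = 2*M*(7 + M))
(G(-2)*Q(√(-1 + 1), 5))*r(-6) = ((2 - 2)*(-4))*(2*(-6)*(7 - 6)) = (0*(-4))*(2*(-6)*1) = 0*(-12) = 0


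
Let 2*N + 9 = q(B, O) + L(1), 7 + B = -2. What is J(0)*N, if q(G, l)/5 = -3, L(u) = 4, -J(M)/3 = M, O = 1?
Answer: 0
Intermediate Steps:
J(M) = -3*M
B = -9 (B = -7 - 2 = -9)
q(G, l) = -15 (q(G, l) = 5*(-3) = -15)
N = -10 (N = -9/2 + (-15 + 4)/2 = -9/2 + (½)*(-11) = -9/2 - 11/2 = -10)
J(0)*N = -3*0*(-10) = 0*(-10) = 0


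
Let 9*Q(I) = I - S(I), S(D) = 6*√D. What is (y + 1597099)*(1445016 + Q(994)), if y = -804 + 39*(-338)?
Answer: 20590186147594/9 - 3166226*√994/3 ≈ 2.2878e+12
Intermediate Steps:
y = -13986 (y = -804 - 13182 = -13986)
Q(I) = -2*√I/3 + I/9 (Q(I) = (I - 6*√I)/9 = -2*√I/3 + I/9)
(y + 1597099)*(1445016 + Q(994)) = (-13986 + 1597099)*(1445016 + (-2*√994/3 + (⅑)*994)) = 1583113*(1445016 + (-2*√994/3 + 994/9)) = 1583113*(1445016 + (994/9 - 2*√994/3)) = 1583113*(13006138/9 - 2*√994/3) = 20590186147594/9 - 3166226*√994/3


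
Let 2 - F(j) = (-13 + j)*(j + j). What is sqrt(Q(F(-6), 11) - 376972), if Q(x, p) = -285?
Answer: I*sqrt(377257) ≈ 614.21*I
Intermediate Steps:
F(j) = 2 - 2*j*(-13 + j) (F(j) = 2 - (-13 + j)*(j + j) = 2 - (-13 + j)*2*j = 2 - 2*j*(-13 + j))
sqrt(Q(F(-6), 11) - 376972) = sqrt(-285 - 376972) = sqrt(-377257) = I*sqrt(377257)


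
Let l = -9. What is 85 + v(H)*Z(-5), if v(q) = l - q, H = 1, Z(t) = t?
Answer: 135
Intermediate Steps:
v(q) = -9 - q
85 + v(H)*Z(-5) = 85 + (-9 - 1*1)*(-5) = 85 + (-9 - 1)*(-5) = 85 - 10*(-5) = 85 + 50 = 135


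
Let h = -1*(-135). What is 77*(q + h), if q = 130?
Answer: 20405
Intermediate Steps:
h = 135
77*(q + h) = 77*(130 + 135) = 77*265 = 20405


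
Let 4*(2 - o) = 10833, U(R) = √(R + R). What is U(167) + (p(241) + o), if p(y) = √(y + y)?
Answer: -10825/4 + √334 + √482 ≈ -2666.0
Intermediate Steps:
U(R) = √2*√R (U(R) = √(2*R) = √2*√R)
p(y) = √2*√y (p(y) = √(2*y) = √2*√y)
o = -10825/4 (o = 2 - ¼*10833 = 2 - 10833/4 = -10825/4 ≈ -2706.3)
U(167) + (p(241) + o) = √2*√167 + (√2*√241 - 10825/4) = √334 + (√482 - 10825/4) = √334 + (-10825/4 + √482) = -10825/4 + √334 + √482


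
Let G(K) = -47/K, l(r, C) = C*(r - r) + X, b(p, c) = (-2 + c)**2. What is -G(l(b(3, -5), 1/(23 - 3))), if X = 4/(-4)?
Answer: -47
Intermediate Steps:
X = -1 (X = 4*(-1/4) = -1)
l(r, C) = -1 (l(r, C) = C*(r - r) - 1 = C*0 - 1 = 0 - 1 = -1)
-G(l(b(3, -5), 1/(23 - 3))) = -(-47)/(-1) = -(-47)*(-1) = -1*47 = -47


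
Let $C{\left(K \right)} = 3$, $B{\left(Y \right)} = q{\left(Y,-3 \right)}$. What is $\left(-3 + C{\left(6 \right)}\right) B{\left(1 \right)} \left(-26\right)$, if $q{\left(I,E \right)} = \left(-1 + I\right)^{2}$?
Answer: $0$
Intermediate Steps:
$B{\left(Y \right)} = \left(-1 + Y\right)^{2}$
$\left(-3 + C{\left(6 \right)}\right) B{\left(1 \right)} \left(-26\right) = \left(-3 + 3\right) \left(-1 + 1\right)^{2} \left(-26\right) = 0 \cdot 0^{2} \left(-26\right) = 0 \cdot 0 \left(-26\right) = 0 \left(-26\right) = 0$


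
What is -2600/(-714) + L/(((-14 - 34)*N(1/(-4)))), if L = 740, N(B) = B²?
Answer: -28920/119 ≈ -243.03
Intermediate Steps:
-2600/(-714) + L/(((-14 - 34)*N(1/(-4)))) = -2600/(-714) + 740/(((-14 - 34)*(1/(-4))²)) = -2600*(-1/714) + 740/((-48*(1*(-¼))²)) = 1300/357 + 740/((-48*(-¼)²)) = 1300/357 + 740/((-48*1/16)) = 1300/357 + 740/(-3) = 1300/357 + 740*(-⅓) = 1300/357 - 740/3 = -28920/119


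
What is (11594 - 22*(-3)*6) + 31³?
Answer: 41781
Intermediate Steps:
(11594 - 22*(-3)*6) + 31³ = (11594 + 66*6) + 29791 = (11594 + 396) + 29791 = 11990 + 29791 = 41781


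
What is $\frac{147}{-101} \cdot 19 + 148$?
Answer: $\frac{12155}{101} \approx 120.35$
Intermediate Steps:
$\frac{147}{-101} \cdot 19 + 148 = 147 \left(- \frac{1}{101}\right) 19 + 148 = \left(- \frac{147}{101}\right) 19 + 148 = - \frac{2793}{101} + 148 = \frac{12155}{101}$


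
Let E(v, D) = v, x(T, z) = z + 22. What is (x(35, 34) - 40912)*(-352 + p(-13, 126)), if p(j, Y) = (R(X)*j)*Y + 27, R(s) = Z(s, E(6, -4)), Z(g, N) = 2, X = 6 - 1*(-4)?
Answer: 147122456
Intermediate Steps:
x(T, z) = 22 + z
X = 10 (X = 6 + 4 = 10)
R(s) = 2
p(j, Y) = 27 + 2*Y*j (p(j, Y) = (2*j)*Y + 27 = 2*Y*j + 27 = 27 + 2*Y*j)
(x(35, 34) - 40912)*(-352 + p(-13, 126)) = ((22 + 34) - 40912)*(-352 + (27 + 2*126*(-13))) = (56 - 40912)*(-352 + (27 - 3276)) = -40856*(-352 - 3249) = -40856*(-3601) = 147122456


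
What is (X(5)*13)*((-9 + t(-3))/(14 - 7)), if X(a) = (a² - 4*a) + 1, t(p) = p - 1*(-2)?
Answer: -780/7 ≈ -111.43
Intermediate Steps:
t(p) = 2 + p (t(p) = p + 2 = 2 + p)
X(a) = 1 + a² - 4*a
(X(5)*13)*((-9 + t(-3))/(14 - 7)) = ((1 + 5² - 4*5)*13)*((-9 + (2 - 3))/(14 - 7)) = ((1 + 25 - 20)*13)*((-9 - 1)/7) = (6*13)*(-10*⅐) = 78*(-10/7) = -780/7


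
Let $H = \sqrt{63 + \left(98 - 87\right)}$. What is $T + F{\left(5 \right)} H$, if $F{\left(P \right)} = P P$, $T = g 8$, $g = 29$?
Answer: $232 + 25 \sqrt{74} \approx 447.06$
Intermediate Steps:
$T = 232$ ($T = 29 \cdot 8 = 232$)
$H = \sqrt{74}$ ($H = \sqrt{63 + 11} = \sqrt{74} \approx 8.6023$)
$F{\left(P \right)} = P^{2}$
$T + F{\left(5 \right)} H = 232 + 5^{2} \sqrt{74} = 232 + 25 \sqrt{74}$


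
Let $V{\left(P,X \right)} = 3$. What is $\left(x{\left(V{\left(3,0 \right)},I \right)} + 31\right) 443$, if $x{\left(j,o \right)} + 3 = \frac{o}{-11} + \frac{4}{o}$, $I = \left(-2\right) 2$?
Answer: $\frac{133343}{11} \approx 12122.0$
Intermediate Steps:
$I = -4$
$x{\left(j,o \right)} = -3 + \frac{4}{o} - \frac{o}{11}$ ($x{\left(j,o \right)} = -3 + \left(\frac{o}{-11} + \frac{4}{o}\right) = -3 + \left(o \left(- \frac{1}{11}\right) + \frac{4}{o}\right) = -3 - \left(- \frac{4}{o} + \frac{o}{11}\right) = -3 + \frac{4}{o} - \frac{o}{11}$)
$\left(x{\left(V{\left(3,0 \right)},I \right)} + 31\right) 443 = \left(\left(-3 + \frac{4}{-4} - - \frac{4}{11}\right) + 31\right) 443 = \left(\left(-3 + 4 \left(- \frac{1}{4}\right) + \frac{4}{11}\right) + 31\right) 443 = \left(\left(-3 - 1 + \frac{4}{11}\right) + 31\right) 443 = \left(- \frac{40}{11} + 31\right) 443 = \frac{301}{11} \cdot 443 = \frac{133343}{11}$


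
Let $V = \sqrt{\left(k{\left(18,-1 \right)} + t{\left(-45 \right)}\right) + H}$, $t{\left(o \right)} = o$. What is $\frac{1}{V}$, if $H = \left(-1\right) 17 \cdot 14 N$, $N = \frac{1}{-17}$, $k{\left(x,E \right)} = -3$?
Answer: $- \frac{i \sqrt{34}}{34} \approx - 0.1715 i$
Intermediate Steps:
$N = - \frac{1}{17} \approx -0.058824$
$H = 14$ ($H = \left(-1\right) 17 \cdot 14 \left(- \frac{1}{17}\right) = \left(-17\right) 14 \left(- \frac{1}{17}\right) = \left(-238\right) \left(- \frac{1}{17}\right) = 14$)
$V = i \sqrt{34}$ ($V = \sqrt{\left(-3 - 45\right) + 14} = \sqrt{-48 + 14} = \sqrt{-34} = i \sqrt{34} \approx 5.8309 i$)
$\frac{1}{V} = \frac{1}{i \sqrt{34}} = - \frac{i \sqrt{34}}{34}$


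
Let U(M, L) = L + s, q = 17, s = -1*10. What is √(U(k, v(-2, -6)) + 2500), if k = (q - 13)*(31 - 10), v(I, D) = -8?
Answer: √2482 ≈ 49.820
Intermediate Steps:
s = -10
k = 84 (k = (17 - 13)*(31 - 10) = 4*21 = 84)
U(M, L) = -10 + L (U(M, L) = L - 10 = -10 + L)
√(U(k, v(-2, -6)) + 2500) = √((-10 - 8) + 2500) = √(-18 + 2500) = √2482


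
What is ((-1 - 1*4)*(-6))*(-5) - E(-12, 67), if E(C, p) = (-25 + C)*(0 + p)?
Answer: 2329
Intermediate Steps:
E(C, p) = p*(-25 + C) (E(C, p) = (-25 + C)*p = p*(-25 + C))
((-1 - 1*4)*(-6))*(-5) - E(-12, 67) = ((-1 - 1*4)*(-6))*(-5) - 67*(-25 - 12) = ((-1 - 4)*(-6))*(-5) - 67*(-37) = -5*(-6)*(-5) - 1*(-2479) = 30*(-5) + 2479 = -150 + 2479 = 2329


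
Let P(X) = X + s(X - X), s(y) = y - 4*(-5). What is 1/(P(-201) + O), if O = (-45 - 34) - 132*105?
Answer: -1/14120 ≈ -7.0821e-5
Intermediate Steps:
s(y) = 20 + y (s(y) = y + 20 = 20 + y)
O = -13939 (O = -79 - 13860 = -13939)
P(X) = 20 + X (P(X) = X + (20 + (X - X)) = X + (20 + 0) = X + 20 = 20 + X)
1/(P(-201) + O) = 1/((20 - 201) - 13939) = 1/(-181 - 13939) = 1/(-14120) = -1/14120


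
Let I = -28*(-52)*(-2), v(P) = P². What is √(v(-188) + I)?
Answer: 4*√2027 ≈ 180.09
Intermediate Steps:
I = -2912 (I = 1456*(-2) = -2912)
√(v(-188) + I) = √((-188)² - 2912) = √(35344 - 2912) = √32432 = 4*√2027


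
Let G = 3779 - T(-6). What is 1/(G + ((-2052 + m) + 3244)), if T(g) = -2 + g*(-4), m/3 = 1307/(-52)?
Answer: 52/253427 ≈ 0.00020519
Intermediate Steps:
m = -3921/52 (m = 3*(1307/(-52)) = 3*(1307*(-1/52)) = 3*(-1307/52) = -3921/52 ≈ -75.404)
T(g) = -2 - 4*g
G = 3757 (G = 3779 - (-2 - 4*(-6)) = 3779 - (-2 + 24) = 3779 - 1*22 = 3779 - 22 = 3757)
1/(G + ((-2052 + m) + 3244)) = 1/(3757 + ((-2052 - 3921/52) + 3244)) = 1/(3757 + (-110625/52 + 3244)) = 1/(3757 + 58063/52) = 1/(253427/52) = 52/253427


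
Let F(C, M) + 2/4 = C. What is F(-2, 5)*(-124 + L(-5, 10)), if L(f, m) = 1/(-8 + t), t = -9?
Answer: 10545/34 ≈ 310.15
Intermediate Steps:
L(f, m) = -1/17 (L(f, m) = 1/(-8 - 9) = 1/(-17) = -1/17)
F(C, M) = -1/2 + C
F(-2, 5)*(-124 + L(-5, 10)) = (-1/2 - 2)*(-124 - 1/17) = -5/2*(-2109/17) = 10545/34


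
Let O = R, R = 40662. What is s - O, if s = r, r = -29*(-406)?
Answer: -28888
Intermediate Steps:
r = 11774
O = 40662
s = 11774
s - O = 11774 - 1*40662 = 11774 - 40662 = -28888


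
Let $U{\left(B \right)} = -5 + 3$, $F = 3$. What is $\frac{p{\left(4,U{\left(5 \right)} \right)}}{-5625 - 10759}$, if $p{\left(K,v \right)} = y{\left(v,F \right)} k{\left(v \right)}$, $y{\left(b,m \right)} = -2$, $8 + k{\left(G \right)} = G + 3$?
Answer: $- \frac{7}{8192} \approx -0.00085449$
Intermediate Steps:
$k{\left(G \right)} = -5 + G$ ($k{\left(G \right)} = -8 + \left(G + 3\right) = -8 + \left(3 + G\right) = -5 + G$)
$U{\left(B \right)} = -2$
$p{\left(K,v \right)} = 10 - 2 v$ ($p{\left(K,v \right)} = - 2 \left(-5 + v\right) = 10 - 2 v$)
$\frac{p{\left(4,U{\left(5 \right)} \right)}}{-5625 - 10759} = \frac{10 - -4}{-5625 - 10759} = \frac{10 + 4}{-16384} = 14 \left(- \frac{1}{16384}\right) = - \frac{7}{8192}$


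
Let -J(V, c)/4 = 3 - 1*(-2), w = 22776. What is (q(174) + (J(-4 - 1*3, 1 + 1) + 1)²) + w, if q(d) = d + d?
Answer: 23485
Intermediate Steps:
J(V, c) = -20 (J(V, c) = -4*(3 - 1*(-2)) = -4*(3 + 2) = -4*5 = -20)
q(d) = 2*d
(q(174) + (J(-4 - 1*3, 1 + 1) + 1)²) + w = (2*174 + (-20 + 1)²) + 22776 = (348 + (-19)²) + 22776 = (348 + 361) + 22776 = 709 + 22776 = 23485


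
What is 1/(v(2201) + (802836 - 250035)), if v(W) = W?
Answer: 1/555002 ≈ 1.8018e-6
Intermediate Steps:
1/(v(2201) + (802836 - 250035)) = 1/(2201 + (802836 - 250035)) = 1/(2201 + 552801) = 1/555002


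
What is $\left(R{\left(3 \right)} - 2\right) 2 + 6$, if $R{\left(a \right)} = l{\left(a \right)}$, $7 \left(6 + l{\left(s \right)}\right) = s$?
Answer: $- \frac{64}{7} \approx -9.1429$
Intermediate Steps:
$l{\left(s \right)} = -6 + \frac{s}{7}$
$R{\left(a \right)} = -6 + \frac{a}{7}$
$\left(R{\left(3 \right)} - 2\right) 2 + 6 = \left(\left(-6 + \frac{1}{7} \cdot 3\right) - 2\right) 2 + 6 = \left(\left(-6 + \frac{3}{7}\right) - 2\right) 2 + 6 = \left(- \frac{39}{7} - 2\right) 2 + 6 = \left(- \frac{53}{7}\right) 2 + 6 = - \frac{106}{7} + 6 = - \frac{64}{7}$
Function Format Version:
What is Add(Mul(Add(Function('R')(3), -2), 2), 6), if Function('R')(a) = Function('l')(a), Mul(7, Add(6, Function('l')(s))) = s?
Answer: Rational(-64, 7) ≈ -9.1429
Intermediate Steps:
Function('l')(s) = Add(-6, Mul(Rational(1, 7), s))
Function('R')(a) = Add(-6, Mul(Rational(1, 7), a))
Add(Mul(Add(Function('R')(3), -2), 2), 6) = Add(Mul(Add(Add(-6, Mul(Rational(1, 7), 3)), -2), 2), 6) = Add(Mul(Add(Add(-6, Rational(3, 7)), -2), 2), 6) = Add(Mul(Add(Rational(-39, 7), -2), 2), 6) = Add(Mul(Rational(-53, 7), 2), 6) = Add(Rational(-106, 7), 6) = Rational(-64, 7)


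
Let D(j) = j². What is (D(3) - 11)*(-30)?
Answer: 60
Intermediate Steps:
(D(3) - 11)*(-30) = (3² - 11)*(-30) = (9 - 11)*(-30) = -2*(-30) = 60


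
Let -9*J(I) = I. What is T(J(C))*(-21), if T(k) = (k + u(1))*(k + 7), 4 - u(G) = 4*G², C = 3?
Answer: 140/3 ≈ 46.667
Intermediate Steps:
J(I) = -I/9
u(G) = 4 - 4*G²
T(k) = k*(7 + k) (T(k) = (k + (4 - 4*1²))*(k + 7) = (k + (4 - 4*1))*(7 + k) = (k + (4 - 4))*(7 + k) = (k + 0)*(7 + k) = k*(7 + k))
T(J(C))*(-21) = ((-⅑*3)*(7 - ⅑*3))*(-21) = -(7 - ⅓)/3*(-21) = -⅓*20/3*(-21) = -20/9*(-21) = 140/3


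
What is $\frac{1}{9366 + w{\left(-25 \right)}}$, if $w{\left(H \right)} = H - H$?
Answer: $\frac{1}{9366} \approx 0.00010677$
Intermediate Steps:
$w{\left(H \right)} = 0$
$\frac{1}{9366 + w{\left(-25 \right)}} = \frac{1}{9366 + 0} = \frac{1}{9366}$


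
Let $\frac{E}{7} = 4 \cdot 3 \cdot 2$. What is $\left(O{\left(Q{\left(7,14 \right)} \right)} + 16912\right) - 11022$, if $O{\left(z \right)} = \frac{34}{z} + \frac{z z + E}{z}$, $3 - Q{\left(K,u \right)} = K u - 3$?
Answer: $\frac{266607}{46} \approx 5795.8$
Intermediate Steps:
$E = 168$ ($E = 7 \cdot 4 \cdot 3 \cdot 2 = 7 \cdot 12 \cdot 2 = 7 \cdot 24 = 168$)
$Q{\left(K,u \right)} = 6 - K u$ ($Q{\left(K,u \right)} = 3 - \left(K u - 3\right) = 3 - \left(-3 + K u\right) = 6 - K u$)
$O{\left(z \right)} = \frac{34}{z} + \frac{168 + z^{2}}{z}$ ($O{\left(z \right)} = \frac{34}{z} + \frac{z z + 168}{z} = \frac{34}{z} + \frac{z^{2} + 168}{z} = \frac{34}{z} + \frac{168 + z^{2}}{z}$)
$\left(O{\left(Q{\left(7,14 \right)} \right)} + 16912\right) - 11022 = \left(\left(\left(6 - 7 \cdot 14\right) + \frac{202}{6 - 7 \cdot 14}\right) + 16912\right) - 11022 = \left(\left(\left(6 - 98\right) + \frac{202}{6 - 98}\right) + 16912\right) - 11022 = \left(\left(-92 + \frac{202}{-92}\right) + 16912\right) - 11022 = \left(\left(-92 + 202 \left(- \frac{1}{92}\right)\right) + 16912\right) - 11022 = \left(\left(-92 - \frac{101}{46}\right) + 16912\right) - 11022 = \left(- \frac{4333}{46} + 16912\right) - 11022 = \frac{773619}{46} - 11022 = \frac{266607}{46}$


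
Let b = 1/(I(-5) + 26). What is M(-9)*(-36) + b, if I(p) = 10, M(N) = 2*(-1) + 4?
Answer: -2591/36 ≈ -71.972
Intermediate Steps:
M(N) = 2 (M(N) = -2 + 4 = 2)
b = 1/36 (b = 1/(10 + 26) = 1/36 ≈ 0.027778)
M(-9)*(-36) + b = 2*(-36) + 1/36 = -72 + 1/36 = -2591/36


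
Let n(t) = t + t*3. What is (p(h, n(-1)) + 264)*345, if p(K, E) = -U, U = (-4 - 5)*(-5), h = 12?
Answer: 75555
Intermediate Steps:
U = 45 (U = -9*(-5) = 45)
n(t) = 4*t (n(t) = t + 3*t = 4*t)
p(K, E) = -45 (p(K, E) = -1*45 = -45)
(p(h, n(-1)) + 264)*345 = (-45 + 264)*345 = 219*345 = 75555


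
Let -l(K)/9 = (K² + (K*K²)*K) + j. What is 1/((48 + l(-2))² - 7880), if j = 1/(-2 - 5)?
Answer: 49/451105 ≈ 0.00010862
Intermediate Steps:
j = -⅐ (j = 1/(-7) = -⅐ ≈ -0.14286)
l(K) = 9/7 - 9*K² - 9*K⁴ (l(K) = -9*((K² + (K*K²)*K) - ⅐) = -9*((K² + K³*K) - ⅐) = -9*((K² + K⁴) - ⅐) = -9*(-⅐ + K² + K⁴) = 9/7 - 9*K² - 9*K⁴)
1/((48 + l(-2))² - 7880) = 1/((48 + (9/7 - 9*(-2)² - 9*(-2)⁴))² - 7880) = 1/((48 + (9/7 - 9*4 - 9*16))² - 7880) = 1/((48 + (9/7 - 36 - 144))² - 7880) = 1/((48 - 1251/7)² - 7880) = 1/((-915/7)² - 7880) = 1/(837225/49 - 7880) = 1/(451105/49) = 49/451105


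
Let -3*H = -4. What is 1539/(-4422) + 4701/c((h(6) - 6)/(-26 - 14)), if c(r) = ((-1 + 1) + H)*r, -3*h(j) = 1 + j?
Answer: 124724367/7370 ≈ 16923.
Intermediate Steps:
H = 4/3 (H = -⅓*(-4) = 4/3 ≈ 1.3333)
h(j) = -⅓ - j/3 (h(j) = -(1 + j)/3 = -⅓ - j/3)
c(r) = 4*r/3 (c(r) = ((-1 + 1) + 4/3)*r = (0 + 4/3)*r = 4*r/3)
1539/(-4422) + 4701/c((h(6) - 6)/(-26 - 14)) = 1539/(-4422) + 4701/((4*(((-⅓ - ⅓*6) - 6)/(-26 - 14))/3)) = 1539*(-1/4422) + 4701/((4*(((-⅓ - 2) - 6)/(-40))/3)) = -513/1474 + 4701/((4*((-7/3 - 6)*(-1/40))/3)) = -513/1474 + 4701/((4*(-25/3*(-1/40))/3)) = -513/1474 + 4701/(((4/3)*(5/24))) = -513/1474 + 4701/(5/18) = -513/1474 + 4701*(18/5) = -513/1474 + 84618/5 = 124724367/7370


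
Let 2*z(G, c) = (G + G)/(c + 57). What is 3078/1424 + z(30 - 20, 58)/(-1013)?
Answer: 35855737/16588888 ≈ 2.1614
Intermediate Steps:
z(G, c) = G/(57 + c) (z(G, c) = ((G + G)/(c + 57))/2 = ((2*G)/(57 + c))/2 = (2*G/(57 + c))/2 = G/(57 + c))
3078/1424 + z(30 - 20, 58)/(-1013) = 3078/1424 + ((30 - 20)/(57 + 58))/(-1013) = 3078*(1/1424) + (10/115)*(-1/1013) = 1539/712 + (10*(1/115))*(-1/1013) = 1539/712 + (2/23)*(-1/1013) = 1539/712 - 2/23299 = 35855737/16588888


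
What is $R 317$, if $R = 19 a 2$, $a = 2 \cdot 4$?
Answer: $96368$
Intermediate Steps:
$a = 8$
$R = 304$ ($R = 19 \cdot 8 \cdot 2 = 152 \cdot 2 = 304$)
$R 317 = 304 \cdot 317 = 96368$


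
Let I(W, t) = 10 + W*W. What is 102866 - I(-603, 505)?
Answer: -260753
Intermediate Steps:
I(W, t) = 10 + W**2
102866 - I(-603, 505) = 102866 - (10 + (-603)**2) = 102866 - (10 + 363609) = 102866 - 1*363619 = 102866 - 363619 = -260753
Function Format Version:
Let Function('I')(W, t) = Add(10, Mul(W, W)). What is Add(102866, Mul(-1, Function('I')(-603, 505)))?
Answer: -260753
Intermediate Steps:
Function('I')(W, t) = Add(10, Pow(W, 2))
Add(102866, Mul(-1, Function('I')(-603, 505))) = Add(102866, Mul(-1, Add(10, Pow(-603, 2)))) = Add(102866, Mul(-1, Add(10, 363609))) = Add(102866, Mul(-1, 363619)) = Add(102866, -363619) = -260753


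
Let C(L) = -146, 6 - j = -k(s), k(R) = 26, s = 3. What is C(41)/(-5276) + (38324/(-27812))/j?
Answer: -4516235/293472224 ≈ -0.015389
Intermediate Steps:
j = 32 (j = 6 - (-1)*26 = 6 - 1*(-26) = 6 + 26 = 32)
C(41)/(-5276) + (38324/(-27812))/j = -146/(-5276) + (38324/(-27812))/32 = -146*(-1/5276) + (38324*(-1/27812))*(1/32) = 73/2638 - 9581/6953*1/32 = 73/2638 - 9581/222496 = -4516235/293472224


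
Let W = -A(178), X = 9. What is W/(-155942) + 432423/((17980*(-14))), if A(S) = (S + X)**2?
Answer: -29315255393/19626860120 ≈ -1.4936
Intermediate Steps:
A(S) = (9 + S)**2 (A(S) = (S + 9)**2 = (9 + S)**2)
W = -34969 (W = -(9 + 178)**2 = -1*187**2 = -1*34969 = -34969)
W/(-155942) + 432423/((17980*(-14))) = -34969/(-155942) + 432423/((17980*(-14))) = -34969*(-1/155942) + 432423/(-251720) = 34969/155942 + 432423*(-1/251720) = 34969/155942 - 432423/251720 = -29315255393/19626860120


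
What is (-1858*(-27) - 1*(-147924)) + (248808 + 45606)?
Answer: 492504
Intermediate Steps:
(-1858*(-27) - 1*(-147924)) + (248808 + 45606) = (50166 + 147924) + 294414 = 198090 + 294414 = 492504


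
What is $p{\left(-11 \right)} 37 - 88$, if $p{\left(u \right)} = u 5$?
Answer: $-2123$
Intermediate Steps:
$p{\left(u \right)} = 5 u$
$p{\left(-11 \right)} 37 - 88 = 5 \left(-11\right) 37 - 88 = \left(-55\right) 37 - 88 = -2035 - 88 = -2123$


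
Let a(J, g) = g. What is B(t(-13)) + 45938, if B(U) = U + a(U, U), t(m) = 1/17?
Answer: 780948/17 ≈ 45938.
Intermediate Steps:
t(m) = 1/17
B(U) = 2*U (B(U) = U + U = 2*U)
B(t(-13)) + 45938 = 2*(1/17) + 45938 = 2/17 + 45938 = 780948/17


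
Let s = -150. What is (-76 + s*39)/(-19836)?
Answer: 2963/9918 ≈ 0.29875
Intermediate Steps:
(-76 + s*39)/(-19836) = (-76 - 150*39)/(-19836) = (-76 - 5850)*(-1/19836) = -5926*(-1/19836) = 2963/9918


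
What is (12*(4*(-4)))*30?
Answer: -5760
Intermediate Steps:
(12*(4*(-4)))*30 = (12*(-16))*30 = -192*30 = -5760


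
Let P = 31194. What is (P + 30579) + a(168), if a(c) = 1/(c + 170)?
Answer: 20879275/338 ≈ 61773.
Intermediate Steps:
a(c) = 1/(170 + c)
(P + 30579) + a(168) = (31194 + 30579) + 1/(170 + 168) = 61773 + 1/338 = 20879275/338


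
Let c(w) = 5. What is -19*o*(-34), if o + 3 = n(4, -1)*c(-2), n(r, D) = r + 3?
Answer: 20672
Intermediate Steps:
n(r, D) = 3 + r
o = 32 (o = -3 + (3 + 4)*5 = -3 + 7*5 = -3 + 35 = 32)
-19*o*(-34) = -19*32*(-34) = -608*(-34) = 20672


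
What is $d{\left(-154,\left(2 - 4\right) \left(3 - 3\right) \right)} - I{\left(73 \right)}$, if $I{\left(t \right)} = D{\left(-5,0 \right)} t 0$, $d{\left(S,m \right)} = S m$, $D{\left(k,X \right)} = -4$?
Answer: $0$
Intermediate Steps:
$I{\left(t \right)} = 0$ ($I{\left(t \right)} = - 4 t 0 = 0$)
$d{\left(-154,\left(2 - 4\right) \left(3 - 3\right) \right)} - I{\left(73 \right)} = - 154 \left(2 - 4\right) \left(3 - 3\right) - 0 = - 154 \left(\left(-2\right) 0\right) + 0 = \left(-154\right) 0 + 0 = 0 + 0 = 0$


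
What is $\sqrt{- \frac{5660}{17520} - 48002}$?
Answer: $\frac{i \sqrt{9208957665}}{438} \approx 219.09 i$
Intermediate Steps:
$\sqrt{- \frac{5660}{17520} - 48002} = \sqrt{\left(-5660\right) \frac{1}{17520} - 48002} = \sqrt{- \frac{283}{876} - 48002} = \sqrt{- \frac{42050035}{876}} = \frac{i \sqrt{9208957665}}{438}$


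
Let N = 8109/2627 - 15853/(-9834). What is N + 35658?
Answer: 921307237781/25833918 ≈ 35663.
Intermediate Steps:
N = 121389737/25833918 (N = 8109*(1/2627) - 15853*(-1/9834) = 8109/2627 + 15853/9834 = 121389737/25833918 ≈ 4.6989)
N + 35658 = 121389737/25833918 + 35658 = 921307237781/25833918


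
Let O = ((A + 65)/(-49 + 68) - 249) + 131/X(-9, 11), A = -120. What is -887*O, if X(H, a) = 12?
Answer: 48734441/228 ≈ 2.1375e+5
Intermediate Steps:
O = -54943/228 (O = ((-120 + 65)/(-49 + 68) - 249) + 131/12 = (-55/19 - 249) + 131*(1/12) = (-55*1/19 - 249) + 131/12 = (-55/19 - 249) + 131/12 = -4786/19 + 131/12 = -54943/228 ≈ -240.98)
-887*O = -887*(-54943/228) = 48734441/228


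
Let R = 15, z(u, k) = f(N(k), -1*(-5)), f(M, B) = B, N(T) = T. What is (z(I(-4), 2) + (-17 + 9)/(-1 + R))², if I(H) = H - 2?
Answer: 961/49 ≈ 19.612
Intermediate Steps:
I(H) = -2 + H
z(u, k) = 5 (z(u, k) = -1*(-5) = 5)
(z(I(-4), 2) + (-17 + 9)/(-1 + R))² = (5 + (-17 + 9)/(-1 + 15))² = (5 - 8/14)² = (5 - 8*1/14)² = (5 - 4/7)² = (31/7)² = 961/49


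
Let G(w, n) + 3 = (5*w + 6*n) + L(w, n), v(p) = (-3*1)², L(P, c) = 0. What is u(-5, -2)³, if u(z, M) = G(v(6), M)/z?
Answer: -216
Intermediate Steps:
v(p) = 9 (v(p) = (-3)² = 9)
G(w, n) = -3 + 5*w + 6*n (G(w, n) = -3 + ((5*w + 6*n) + 0) = -3 + (5*w + 6*n) = -3 + 5*w + 6*n)
u(z, M) = (42 + 6*M)/z (u(z, M) = (-3 + 5*9 + 6*M)/z = (-3 + 45 + 6*M)/z = (42 + 6*M)/z)
u(-5, -2)³ = (6*(7 - 2)/(-5))³ = (6*(-⅕)*5)³ = (-6)³ = -216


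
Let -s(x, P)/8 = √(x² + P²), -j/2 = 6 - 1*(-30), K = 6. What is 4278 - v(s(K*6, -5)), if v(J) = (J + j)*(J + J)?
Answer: -164810 - 1152*√1321 ≈ -2.0668e+5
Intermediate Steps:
j = -72 (j = -2*(6 - 1*(-30)) = -2*(6 + 30) = -2*36 = -72)
s(x, P) = -8*√(P² + x²) (s(x, P) = -8*√(x² + P²) = -8*√(P² + x²))
v(J) = 2*J*(-72 + J) (v(J) = (J - 72)*(J + J) = (-72 + J)*(2*J) = 2*J*(-72 + J))
4278 - v(s(K*6, -5)) = 4278 - 2*(-8*√((-5)² + (6*6)²))*(-72 - 8*√((-5)² + (6*6)²)) = 4278 - 2*(-8*√(25 + 36²))*(-72 - 8*√(25 + 36²)) = 4278 - 2*(-8*√(25 + 1296))*(-72 - 8*√(25 + 1296)) = 4278 - 2*(-8*√1321)*(-72 - 8*√1321) = 4278 - (-16)*√1321*(-72 - 8*√1321) = 4278 + 16*√1321*(-72 - 8*√1321)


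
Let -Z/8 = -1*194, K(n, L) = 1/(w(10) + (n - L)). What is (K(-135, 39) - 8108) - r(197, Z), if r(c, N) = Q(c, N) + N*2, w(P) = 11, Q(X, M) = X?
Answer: -1859668/163 ≈ -11409.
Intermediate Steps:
K(n, L) = 1/(11 + n - L) (K(n, L) = 1/(11 + (n - L)) = 1/(11 + n - L))
Z = 1552 (Z = -(-8)*194 = -8*(-194) = 1552)
r(c, N) = c + 2*N (r(c, N) = c + N*2 = c + 2*N)
(K(-135, 39) - 8108) - r(197, Z) = (1/(11 - 135 - 1*39) - 8108) - (197 + 2*1552) = (1/(11 - 135 - 39) - 8108) - (197 + 3104) = (1/(-163) - 8108) - 1*3301 = (-1/163 - 8108) - 3301 = -1321605/163 - 3301 = -1859668/163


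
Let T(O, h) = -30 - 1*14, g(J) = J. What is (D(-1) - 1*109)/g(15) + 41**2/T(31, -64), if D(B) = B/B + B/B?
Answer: -29923/660 ≈ -45.338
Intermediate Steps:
T(O, h) = -44 (T(O, h) = -30 - 14 = -44)
D(B) = 2 (D(B) = 1 + 1 = 2)
(D(-1) - 1*109)/g(15) + 41**2/T(31, -64) = (2 - 1*109)/15 + 41**2/(-44) = (2 - 109)*(1/15) + 1681*(-1/44) = -107*1/15 - 1681/44 = -107/15 - 1681/44 = -29923/660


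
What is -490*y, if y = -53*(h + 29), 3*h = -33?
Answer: 467460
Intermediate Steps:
h = -11 (h = (⅓)*(-33) = -11)
y = -954 (y = -53*(-11 + 29) = -53*18 = -954)
-490*y = -490*(-954) = 467460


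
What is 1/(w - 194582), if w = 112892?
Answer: -1/81690 ≈ -1.2241e-5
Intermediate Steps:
1/(w - 194582) = 1/(112892 - 194582) = 1/(-81690) = -1/81690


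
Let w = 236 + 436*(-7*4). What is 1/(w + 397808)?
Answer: 1/385836 ≈ 2.5918e-6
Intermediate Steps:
w = -11972 (w = 236 + 436*(-28) = 236 - 12208 = -11972)
1/(w + 397808) = 1/(-11972 + 397808) = 1/385836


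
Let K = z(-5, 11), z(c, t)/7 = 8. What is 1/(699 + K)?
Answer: 1/755 ≈ 0.0013245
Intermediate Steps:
z(c, t) = 56 (z(c, t) = 7*8 = 56)
K = 56
1/(699 + K) = 1/(699 + 56) = 1/755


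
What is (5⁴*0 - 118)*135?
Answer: -15930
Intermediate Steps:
(5⁴*0 - 118)*135 = (625*0 - 118)*135 = (0 - 118)*135 = -118*135 = -15930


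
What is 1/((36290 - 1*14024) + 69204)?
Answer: 1/91470 ≈ 1.0933e-5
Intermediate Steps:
1/((36290 - 1*14024) + 69204) = 1/((36290 - 14024) + 69204) = 1/(22266 + 69204) = 1/91470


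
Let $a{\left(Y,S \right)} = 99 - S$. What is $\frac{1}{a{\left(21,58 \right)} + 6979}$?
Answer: $\frac{1}{7020} \approx 0.00014245$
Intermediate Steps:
$\frac{1}{a{\left(21,58 \right)} + 6979} = \frac{1}{\left(99 - 58\right) + 6979} = \frac{1}{41 + 6979} = \frac{1}{7020}$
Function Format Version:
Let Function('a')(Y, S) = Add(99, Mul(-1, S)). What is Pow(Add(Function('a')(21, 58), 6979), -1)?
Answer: Rational(1, 7020) ≈ 0.00014245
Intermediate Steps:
Pow(Add(Function('a')(21, 58), 6979), -1) = Pow(Add(Add(99, Mul(-1, 58)), 6979), -1) = Pow(Add(Add(99, -58), 6979), -1) = Pow(Add(41, 6979), -1) = Pow(7020, -1) = Rational(1, 7020)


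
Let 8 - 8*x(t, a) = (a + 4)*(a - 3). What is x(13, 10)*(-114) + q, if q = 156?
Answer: 2877/2 ≈ 1438.5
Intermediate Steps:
x(t, a) = 1 - (-3 + a)*(4 + a)/8 (x(t, a) = 1 - (a + 4)*(a - 3)/8 = 1 - (4 + a)*(-3 + a)/8 = 1 - (-3 + a)*(4 + a)/8)
x(13, 10)*(-114) + q = (5/2 - 1/8*10 - 1/8*10**2)*(-114) + 156 = (5/2 - 5/4 - 1/8*100)*(-114) + 156 = (5/2 - 5/4 - 25/2)*(-114) + 156 = -45/4*(-114) + 156 = 2565/2 + 156 = 2877/2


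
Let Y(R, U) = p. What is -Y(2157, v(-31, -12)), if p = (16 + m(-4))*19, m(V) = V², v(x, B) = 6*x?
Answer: -608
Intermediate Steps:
p = 608 (p = (16 + (-4)²)*19 = (16 + 16)*19 = 32*19 = 608)
Y(R, U) = 608
-Y(2157, v(-31, -12)) = -1*608 = -608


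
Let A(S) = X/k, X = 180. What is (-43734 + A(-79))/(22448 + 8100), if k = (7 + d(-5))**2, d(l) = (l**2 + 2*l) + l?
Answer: -6319473/4414186 ≈ -1.4316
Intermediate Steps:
d(l) = l**2 + 3*l
k = 289 (k = (7 - 5*(3 - 5))**2 = (7 - 5*(-2))**2 = (7 + 10)**2 = 17**2 = 289)
A(S) = 180/289
(-43734 + A(-79))/(22448 + 8100) = (-43734 + 180/289)/(22448 + 8100) = -12638946/289/30548 = -12638946/289*1/30548 = -6319473/4414186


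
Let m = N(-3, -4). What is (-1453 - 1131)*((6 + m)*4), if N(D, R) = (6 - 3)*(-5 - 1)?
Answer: 124032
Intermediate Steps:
N(D, R) = -18 (N(D, R) = 3*(-6) = -18)
m = -18
(-1453 - 1131)*((6 + m)*4) = (-1453 - 1131)*((6 - 18)*4) = -(-31008)*4 = -2584*(-48) = 124032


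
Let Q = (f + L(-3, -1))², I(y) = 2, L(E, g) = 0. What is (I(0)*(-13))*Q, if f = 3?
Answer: -234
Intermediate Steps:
Q = 9 (Q = (3 + 0)² = 3² = 9)
(I(0)*(-13))*Q = (2*(-13))*9 = -26*9 = -234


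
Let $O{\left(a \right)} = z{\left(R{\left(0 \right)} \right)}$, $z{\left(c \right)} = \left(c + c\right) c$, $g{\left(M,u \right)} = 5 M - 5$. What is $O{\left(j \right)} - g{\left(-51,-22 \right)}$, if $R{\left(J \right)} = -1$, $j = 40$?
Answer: $262$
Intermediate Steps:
$g{\left(M,u \right)} = -5 + 5 M$
$z{\left(c \right)} = 2 c^{2}$ ($z{\left(c \right)} = 2 c c = 2 c^{2}$)
$O{\left(a \right)} = 2$ ($O{\left(a \right)} = 2 \left(-1\right)^{2} = 2 \cdot 1 = 2$)
$O{\left(j \right)} - g{\left(-51,-22 \right)} = 2 - \left(-5 + 5 \left(-51\right)\right) = 2 - \left(-5 - 255\right) = 2 - -260 = 2 + 260 = 262$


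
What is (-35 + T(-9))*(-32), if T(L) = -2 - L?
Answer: 896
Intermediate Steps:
(-35 + T(-9))*(-32) = (-35 + (-2 - 1*(-9)))*(-32) = (-35 + (-2 + 9))*(-32) = (-35 + 7)*(-32) = -28*(-32) = 896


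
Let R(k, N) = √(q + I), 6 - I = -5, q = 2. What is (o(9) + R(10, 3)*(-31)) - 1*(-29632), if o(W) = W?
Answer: 29641 - 31*√13 ≈ 29529.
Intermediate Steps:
I = 11 (I = 6 - 1*(-5) = 6 + 5 = 11)
R(k, N) = √13 (R(k, N) = √(2 + 11) = √13)
(o(9) + R(10, 3)*(-31)) - 1*(-29632) = (9 + √13*(-31)) - 1*(-29632) = (9 - 31*√13) + 29632 = 29641 - 31*√13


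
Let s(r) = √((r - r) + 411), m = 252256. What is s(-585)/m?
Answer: √411/252256 ≈ 8.0367e-5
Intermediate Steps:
s(r) = √411 (s(r) = √(0 + 411) = √411)
s(-585)/m = √411/252256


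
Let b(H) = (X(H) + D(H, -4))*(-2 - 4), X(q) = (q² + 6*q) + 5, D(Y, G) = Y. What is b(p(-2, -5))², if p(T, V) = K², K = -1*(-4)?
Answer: 5008644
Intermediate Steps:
X(q) = 5 + q² + 6*q
K = 4
p(T, V) = 16 (p(T, V) = 4² = 16)
b(H) = -30 - 42*H - 6*H² (b(H) = ((5 + H² + 6*H) + H)*(-2 - 4) = (5 + H² + 7*H)*(-6) = -30 - 42*H - 6*H²)
b(p(-2, -5))² = (-30 - 42*16 - 6*16²)² = (-30 - 672 - 6*256)² = (-30 - 672 - 1536)² = (-2238)² = 5008644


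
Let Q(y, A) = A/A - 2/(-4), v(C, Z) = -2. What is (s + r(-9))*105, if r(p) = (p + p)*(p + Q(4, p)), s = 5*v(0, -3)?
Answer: 13125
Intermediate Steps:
s = -10 (s = 5*(-2) = -10)
Q(y, A) = 3/2 (Q(y, A) = 1 - 2*(-1/4) = 1 + 1/2 = 3/2)
r(p) = 2*p*(3/2 + p) (r(p) = (p + p)*(p + 3/2) = (2*p)*(3/2 + p) = 2*p*(3/2 + p))
(s + r(-9))*105 = (-10 - 9*(3 + 2*(-9)))*105 = (-10 - 9*(3 - 18))*105 = (-10 - 9*(-15))*105 = (-10 + 135)*105 = 125*105 = 13125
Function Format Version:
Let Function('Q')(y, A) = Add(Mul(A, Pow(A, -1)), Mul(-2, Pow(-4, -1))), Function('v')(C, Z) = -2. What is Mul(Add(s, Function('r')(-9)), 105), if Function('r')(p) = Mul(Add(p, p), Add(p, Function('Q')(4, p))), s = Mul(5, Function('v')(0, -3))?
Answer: 13125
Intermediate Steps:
s = -10 (s = Mul(5, -2) = -10)
Function('Q')(y, A) = Rational(3, 2) (Function('Q')(y, A) = Add(1, Mul(-2, Rational(-1, 4))) = Add(1, Rational(1, 2)) = Rational(3, 2))
Function('r')(p) = Mul(2, p, Add(Rational(3, 2), p)) (Function('r')(p) = Mul(Add(p, p), Add(p, Rational(3, 2))) = Mul(Mul(2, p), Add(Rational(3, 2), p)) = Mul(2, p, Add(Rational(3, 2), p)))
Mul(Add(s, Function('r')(-9)), 105) = Mul(Add(-10, Mul(-9, Add(3, Mul(2, -9)))), 105) = Mul(Add(-10, Mul(-9, Add(3, -18))), 105) = Mul(Add(-10, Mul(-9, -15)), 105) = Mul(Add(-10, 135), 105) = Mul(125, 105) = 13125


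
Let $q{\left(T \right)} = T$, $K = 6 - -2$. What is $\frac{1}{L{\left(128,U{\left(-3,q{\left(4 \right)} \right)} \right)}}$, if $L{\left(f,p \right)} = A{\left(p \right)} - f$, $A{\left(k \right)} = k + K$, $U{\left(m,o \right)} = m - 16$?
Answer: $- \frac{1}{139} \approx -0.0071942$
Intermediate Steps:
$K = 8$ ($K = 6 + 2 = 8$)
$U{\left(m,o \right)} = -16 + m$
$A{\left(k \right)} = 8 + k$ ($A{\left(k \right)} = k + 8 = 8 + k$)
$L{\left(f,p \right)} = 8 + p - f$ ($L{\left(f,p \right)} = \left(8 + p\right) - f = 8 + p - f$)
$\frac{1}{L{\left(128,U{\left(-3,q{\left(4 \right)} \right)} \right)}} = \frac{1}{8 - 19 - 128} = \frac{1}{-139} = - \frac{1}{139}$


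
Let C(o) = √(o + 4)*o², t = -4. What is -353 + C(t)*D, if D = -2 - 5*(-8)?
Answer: -353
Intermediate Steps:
C(o) = o²*√(4 + o) (C(o) = √(4 + o)*o² = o²*√(4 + o))
D = 38 (D = -2 + 40 = 38)
-353 + C(t)*D = -353 + ((-4)²*√(4 - 4))*38 = -353 + (16*√0)*38 = -353 + (16*0)*38 = -353 + 0*38 = -353 + 0 = -353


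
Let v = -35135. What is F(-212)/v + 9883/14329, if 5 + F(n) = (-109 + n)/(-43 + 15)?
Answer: 1388586313/2013797660 ≈ 0.68954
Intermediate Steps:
F(n) = -31/28 - n/28 (F(n) = -5 + (-109 + n)/(-43 + 15) = -5 + (-109 + n)/(-28) = -5 + (-109 + n)*(-1/28) = -5 + (109/28 - n/28) = -31/28 - n/28)
F(-212)/v + 9883/14329 = (-31/28 - 1/28*(-212))/(-35135) + 9883/14329 = (-31/28 + 53/7)*(-1/35135) + 9883*(1/14329) = (181/28)*(-1/35135) + 9883/14329 = -181/983780 + 9883/14329 = 1388586313/2013797660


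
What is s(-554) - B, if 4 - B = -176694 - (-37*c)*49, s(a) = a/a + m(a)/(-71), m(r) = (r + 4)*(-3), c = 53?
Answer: -5724818/71 ≈ -80631.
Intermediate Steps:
m(r) = -12 - 3*r (m(r) = (4 + r)*(-3) = -12 - 3*r)
s(a) = 83/71 + 3*a/71 (s(a) = a/a + (-12 - 3*a)/(-71) = 1 + (-12 - 3*a)*(-1/71) = 1 + (12/71 + 3*a/71) = 83/71 + 3*a/71)
B = 80609 (B = 4 - (-176694 - (-37*53)*49) = 4 - (-176694 - (-1961)*49) = 4 - (-176694 - 1*(-96089)) = 4 - (-176694 + 96089) = 4 - 1*(-80605) = 4 + 80605 = 80609)
s(-554) - B = (83/71 + (3/71)*(-554)) - 1*80609 = (83/71 - 1662/71) - 80609 = -1579/71 - 80609 = -5724818/71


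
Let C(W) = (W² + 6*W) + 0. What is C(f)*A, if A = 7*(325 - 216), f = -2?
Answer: -6104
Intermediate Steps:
A = 763 (A = 7*109 = 763)
C(W) = W² + 6*W
C(f)*A = -2*(6 - 2)*763 = -2*4*763 = -8*763 = -6104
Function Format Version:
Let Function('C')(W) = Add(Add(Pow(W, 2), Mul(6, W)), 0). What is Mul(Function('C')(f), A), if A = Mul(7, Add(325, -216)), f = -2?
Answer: -6104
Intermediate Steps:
A = 763 (A = Mul(7, 109) = 763)
Function('C')(W) = Add(Pow(W, 2), Mul(6, W))
Mul(Function('C')(f), A) = Mul(Mul(-2, Add(6, -2)), 763) = Mul(Mul(-2, 4), 763) = Mul(-8, 763) = -6104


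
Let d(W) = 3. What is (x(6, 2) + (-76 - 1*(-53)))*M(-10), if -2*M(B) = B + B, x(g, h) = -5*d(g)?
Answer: -380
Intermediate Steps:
x(g, h) = -15 (x(g, h) = -5*3 = -15)
M(B) = -B (M(B) = -(B + B)/2 = -B)
(x(6, 2) + (-76 - 1*(-53)))*M(-10) = (-15 + (-76 - 1*(-53)))*(-1*(-10)) = (-15 + (-76 + 53))*10 = (-15 - 23)*10 = -38*10 = -380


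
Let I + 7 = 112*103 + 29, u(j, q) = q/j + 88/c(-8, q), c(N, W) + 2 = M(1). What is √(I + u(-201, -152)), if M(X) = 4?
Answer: 11*√3874074/201 ≈ 107.72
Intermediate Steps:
c(N, W) = 2 (c(N, W) = -2 + 4 = 2)
u(j, q) = 44 + q/j (u(j, q) = q/j + 88/2 = q/j + 88*(½) = q/j + 44 = 44 + q/j)
I = 11558 (I = -7 + (112*103 + 29) = -7 + (11536 + 29) = -7 + 11565 = 11558)
√(I + u(-201, -152)) = √(11558 + (44 - 152/(-201))) = √(11558 + (44 - 152*(-1/201))) = √(11558 + (44 + 152/201)) = √(11558 + 8996/201) = √(2332154/201) = 11*√3874074/201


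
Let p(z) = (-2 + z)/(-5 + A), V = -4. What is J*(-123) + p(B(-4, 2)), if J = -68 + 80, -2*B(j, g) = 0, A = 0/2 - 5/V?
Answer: -22132/15 ≈ -1475.5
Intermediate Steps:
A = 5/4 (A = 0/2 - 5/(-4) = 0*(½) - 5*(-¼) = 0 + 5/4 = 5/4 ≈ 1.2500)
B(j, g) = 0 (B(j, g) = -½*0 = 0)
p(z) = 8/15 - 4*z/15 (p(z) = (-2 + z)/(-5 + 5/4) = (-2 + z)/(-15/4) = (-2 + z)*(-4/15) = 8/15 - 4*z/15)
J = 12
J*(-123) + p(B(-4, 2)) = 12*(-123) + (8/15 - 4/15*0) = -1476 + (8/15 + 0) = -1476 + 8/15 = -22132/15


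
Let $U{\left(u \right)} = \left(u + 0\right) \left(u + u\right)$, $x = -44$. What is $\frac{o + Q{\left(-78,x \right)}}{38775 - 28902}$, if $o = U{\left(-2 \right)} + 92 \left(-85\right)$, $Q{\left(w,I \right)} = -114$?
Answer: $- \frac{2642}{3291} \approx -0.8028$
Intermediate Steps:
$U{\left(u \right)} = 2 u^{2}$ ($U{\left(u \right)} = u 2 u = 2 u^{2}$)
$o = -7812$ ($o = 2 \left(-2\right)^{2} + 92 \left(-85\right) = 2 \cdot 4 - 7820 = 8 - 7820 = -7812$)
$\frac{o + Q{\left(-78,x \right)}}{38775 - 28902} = \frac{-7812 - 114}{38775 - 28902} = - \frac{7926}{9873} = \left(-7926\right) \frac{1}{9873} = - \frac{2642}{3291}$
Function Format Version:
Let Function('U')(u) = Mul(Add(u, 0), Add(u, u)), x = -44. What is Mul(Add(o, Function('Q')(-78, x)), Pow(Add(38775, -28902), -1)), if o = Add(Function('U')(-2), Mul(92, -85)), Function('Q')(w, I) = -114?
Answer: Rational(-2642, 3291) ≈ -0.80280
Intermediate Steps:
Function('U')(u) = Mul(2, Pow(u, 2)) (Function('U')(u) = Mul(u, Mul(2, u)) = Mul(2, Pow(u, 2)))
o = -7812 (o = Add(Mul(2, Pow(-2, 2)), Mul(92, -85)) = Add(Mul(2, 4), -7820) = Add(8, -7820) = -7812)
Mul(Add(o, Function('Q')(-78, x)), Pow(Add(38775, -28902), -1)) = Mul(Add(-7812, -114), Pow(Add(38775, -28902), -1)) = Mul(-7926, Pow(9873, -1)) = Mul(-7926, Rational(1, 9873)) = Rational(-2642, 3291)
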